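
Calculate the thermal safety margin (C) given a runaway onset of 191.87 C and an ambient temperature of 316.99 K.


Convert: T_ambient = 316.99 K = 43.84 C
margin = 191.87 - 43.84 = 148.03 C

148.03 C


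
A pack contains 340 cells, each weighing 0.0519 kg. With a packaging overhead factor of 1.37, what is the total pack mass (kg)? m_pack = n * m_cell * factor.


Cell mass sum = 340 * 0.0519 = 17.646 kg
With overhead 1.37: m_pack = 17.646 * 1.37 = 24.18 kg

24.18 kg


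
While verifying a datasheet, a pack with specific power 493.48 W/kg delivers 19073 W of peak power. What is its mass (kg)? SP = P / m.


m = P / SP = 19073 / 493.48 = 38.65 kg

38.65 kg


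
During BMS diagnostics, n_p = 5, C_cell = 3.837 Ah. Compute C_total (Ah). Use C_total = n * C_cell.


Parallel capacities add: 5 * 3.837 Ah = 19.185 Ah

19.185 Ah


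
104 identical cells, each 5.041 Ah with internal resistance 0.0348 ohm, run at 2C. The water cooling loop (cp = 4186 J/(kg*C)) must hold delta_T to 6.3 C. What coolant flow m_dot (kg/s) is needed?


Step 1: I = 2 * 5.041 = 10.082 A
Step 2: Q_cell = I^2 * R = 10.082^2 * 0.0348 = 3.5373 W
Step 3: Q_total = 104 * 3.5373 = 367.88 W
Step 4: m_dot = Q_total / (cp * dT) = 367.88 / (4186 * 6.3) = 0.01395 kg/s

0.01395 kg/s


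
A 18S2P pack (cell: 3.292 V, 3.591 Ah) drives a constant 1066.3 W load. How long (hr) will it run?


Step 1: E_pack = Ns * V_cell * Np * C_cell = 18 * 3.292 * 2 * 3.591 = 425.58 Wh
Step 2: t = E_pack / P = 425.58 / 1066.3 = 0.3991 hr

0.3991 hr


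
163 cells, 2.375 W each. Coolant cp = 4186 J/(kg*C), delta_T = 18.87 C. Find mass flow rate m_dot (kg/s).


Step 1: Total heat Q = 163 * 2.375 W = 387.13 W
Step 2: denom = cp * dT = 4186 * 18.87 = 78990
Step 3: m_dot = 387.13 / 78990 = 0.004901 kg/s

0.004901 kg/s


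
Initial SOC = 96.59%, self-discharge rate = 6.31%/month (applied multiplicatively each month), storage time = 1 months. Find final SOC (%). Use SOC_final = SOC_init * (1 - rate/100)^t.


Monthly retention factor = 1 - 6.31/100 = 0.9369
Over 1 months: factor^1 = 0.9369
SOC_final = 96.59 * 0.9369 = 90.50%

90.50%


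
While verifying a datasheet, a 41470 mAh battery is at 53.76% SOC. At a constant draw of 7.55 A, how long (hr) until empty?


Convert: C_total = 41470 mAh = 41.47 Ah
Step 1: remaining = SOC/100 * C_total = 53.76/100 * 41.47 = 22.294 Ah
Step 2: t = remaining / I = 22.294 / 7.55 = 2.953 hr

2.953 hr


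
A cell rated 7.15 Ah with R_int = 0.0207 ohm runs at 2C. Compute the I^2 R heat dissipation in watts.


Step 1: I = C_rate * capacity = 2 * 7.15 = 14.3 A
Step 2: Q = I^2 * R = 14.3^2 * 0.0207 = 204.49 * 0.0207 = 4.233 W

4.233 W


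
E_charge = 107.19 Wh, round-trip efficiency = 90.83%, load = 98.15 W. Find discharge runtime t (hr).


Step 1: E_discharge = eta/100 * E_charge = 90.83/100 * 107.19 = 97.361 Wh
Step 2: t = E_discharge / P = 97.361 / 98.15 = 0.9920 hr

0.9920 hr


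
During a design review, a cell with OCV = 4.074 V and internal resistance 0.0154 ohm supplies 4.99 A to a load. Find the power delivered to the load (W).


Step 1: V_terminal = OCV - I*R = 4.074 - 4.99 * 0.0154 = 3.9972 V
Step 2: P_out = V_terminal * I = 3.9972 * 4.99 = 19.95 W

19.95 W


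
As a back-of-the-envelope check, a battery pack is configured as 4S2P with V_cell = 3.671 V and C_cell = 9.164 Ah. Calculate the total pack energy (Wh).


V_pack = 4 * 3.671 = 14.684 V
C_pack = 2 * 9.164 = 18.328 Ah
E = V_pack * C_pack = 14.684 * 18.328 = 269.1 Wh

269.1 Wh


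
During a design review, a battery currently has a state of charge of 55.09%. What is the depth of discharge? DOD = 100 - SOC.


Complement of SOC: DOD = 100% - 55.09% = 44.91%

44.91%


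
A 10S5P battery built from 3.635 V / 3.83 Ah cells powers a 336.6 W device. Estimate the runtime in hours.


Step 1: E_pack = Ns * V_cell * Np * C_cell = 10 * 3.635 * 5 * 3.83 = 696.1 Wh
Step 2: t = E_pack / P = 696.1 / 336.6 = 2.068 hr

2.068 hr


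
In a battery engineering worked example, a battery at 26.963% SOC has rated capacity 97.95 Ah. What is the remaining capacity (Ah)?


remaining = SOC / 100 * total = 26.963 / 100 * 97.95 = 26.41 Ah

26.41 Ah


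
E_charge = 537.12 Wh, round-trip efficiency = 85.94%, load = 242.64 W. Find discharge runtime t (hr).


Step 1: E_discharge = eta/100 * E_charge = 85.94/100 * 537.12 = 461.6 Wh
Step 2: t = E_discharge / P = 461.6 / 242.64 = 1.902 hr

1.902 hr


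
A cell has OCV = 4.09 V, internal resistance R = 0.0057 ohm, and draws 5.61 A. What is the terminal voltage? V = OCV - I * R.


IR drop = 5.61 * 0.0057 = 0.031977 V
V = 4.09 - 0.031977 = 4.058 V

4.058 V


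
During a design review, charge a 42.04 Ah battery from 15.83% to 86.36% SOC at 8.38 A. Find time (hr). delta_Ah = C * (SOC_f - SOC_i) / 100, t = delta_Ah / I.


Step 1: dSOC = 86.36% - 15.83% = 70.53%
Step 2: delta_Ah = 42.04 * 70.53 / 100 = 29.651 Ah
Step 3: t = 29.651 / 8.38 = 3.538 hr

3.538 hr


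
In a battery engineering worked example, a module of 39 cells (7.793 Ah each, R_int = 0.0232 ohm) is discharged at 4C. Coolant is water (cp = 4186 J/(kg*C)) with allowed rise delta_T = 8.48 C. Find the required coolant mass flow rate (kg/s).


Step 1: I = 4 * 7.793 = 31.172 A
Step 2: Q_cell = I^2 * R = 31.172^2 * 0.0232 = 22.543 W
Step 3: Q_total = 39 * 22.543 = 879.18 W
Step 4: m_dot = Q_total / (cp * dT) = 879.18 / (4186 * 8.48) = 0.02477 kg/s

0.02477 kg/s


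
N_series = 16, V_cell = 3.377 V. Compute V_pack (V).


Series voltages add: 16 * 3.377 V = 54.032 V

54.032 V


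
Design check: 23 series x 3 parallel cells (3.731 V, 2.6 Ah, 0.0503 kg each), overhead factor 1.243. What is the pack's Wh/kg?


Step 1: V_pack = 23 * 3.731 = 85.813 V
Step 2: C_pack = 3 * 2.6 = 7.8 Ah
Step 3: E_pack = V_pack * C_pack = 85.813 * 7.8 = 669.34 Wh
Step 4: m_pack = 23 * 3 * 0.0503 * 1.243 = 4.3141 kg
Step 5: ED = E_pack / m_pack = 669.34 / 4.3141 = 155.2 Wh/kg

155.2 Wh/kg


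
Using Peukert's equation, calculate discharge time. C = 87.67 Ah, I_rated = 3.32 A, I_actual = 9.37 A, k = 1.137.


Step 1: t_rated = C / I_rated = 87.67 / 3.32 = 26.407 hr
Step 2: ratio = 3.32 / 9.37 = 0.35432
Step 3: ratio^k = 0.35432^1.137 = 0.30737
Step 4: t = t_rated * ratio^k = 26.407 * 0.30737 = 8.117 hr

8.117 hr


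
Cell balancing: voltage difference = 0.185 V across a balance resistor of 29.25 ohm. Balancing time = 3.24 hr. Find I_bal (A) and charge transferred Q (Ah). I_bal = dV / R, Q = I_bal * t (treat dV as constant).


I_bal = dV / R = 0.185 / 29.25 = 0.0063248 A
Q = I_bal * t = 0.0063248 * 3.24 = 0.02049 Ah

I=0.0063248 A, Q=0.02049 Ah


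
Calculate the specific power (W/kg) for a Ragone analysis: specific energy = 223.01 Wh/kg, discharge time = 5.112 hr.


Specific power = 223.01 Wh/kg / 5.112 hr = 43.62 W/kg

43.62 W/kg


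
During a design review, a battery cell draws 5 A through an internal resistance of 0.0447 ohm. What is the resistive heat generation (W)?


Q = I^2 * R = 5^2 * 0.0447 = 1.118 W

1.118 W


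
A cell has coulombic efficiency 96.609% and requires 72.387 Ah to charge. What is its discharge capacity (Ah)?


Q_dis = eta/100 * Q_chg = 96.609/100 * 72.387 = 69.93 Ah

69.93 Ah


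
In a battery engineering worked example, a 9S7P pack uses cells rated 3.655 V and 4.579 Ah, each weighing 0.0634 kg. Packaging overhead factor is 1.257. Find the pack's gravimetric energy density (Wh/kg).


Step 1: V_pack = 9 * 3.655 = 32.895 V
Step 2: C_pack = 7 * 4.579 = 32.053 Ah
Step 3: E_pack = V_pack * C_pack = 32.895 * 32.053 = 1054.4 Wh
Step 4: m_pack = 9 * 7 * 0.0634 * 1.257 = 5.0207 kg
Step 5: ED = E_pack / m_pack = 1054.4 / 5.0207 = 210.0 Wh/kg

210.0 Wh/kg


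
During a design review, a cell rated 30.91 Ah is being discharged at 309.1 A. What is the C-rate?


C_rate = I / capacity = 309.1 / 30.91 = 10C

10C


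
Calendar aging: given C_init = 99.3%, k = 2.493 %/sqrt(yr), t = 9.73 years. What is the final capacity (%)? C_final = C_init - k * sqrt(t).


sqrt(t) = sqrt(9.73) = 3.1193
C_final = 99.3 - 2.493 * 3.1193 = 91.52%

91.52%


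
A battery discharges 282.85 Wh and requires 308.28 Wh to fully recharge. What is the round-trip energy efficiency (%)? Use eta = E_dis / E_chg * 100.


Round-trip efficiency = 282.85/308.28 * 100% = 91.75%

91.75%


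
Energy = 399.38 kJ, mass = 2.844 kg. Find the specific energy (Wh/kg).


Convert: E = 399.38 kJ = 110.94 Wh
ED = E / m = 110.94 / 2.844 = 39.01 Wh/kg

39.01 Wh/kg


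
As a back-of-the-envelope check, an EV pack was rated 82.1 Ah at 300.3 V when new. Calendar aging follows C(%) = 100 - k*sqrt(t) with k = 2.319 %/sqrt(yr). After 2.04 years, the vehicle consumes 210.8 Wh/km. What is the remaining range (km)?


Step 1: capacity retention = 100 - 2.319 * sqrt(2.04) = 100 - 2.319 * 1.4283 = 96.688%
Step 2: C_now = 82.1 * 96.688/100 = 79.381 Ah
Step 3: E_pack = V * C_now = 300.3 * 79.381 = 23838 Wh
Step 4: range = E_pack / consumption = 23838 / 210.8 = 113.1 km

113.1 km


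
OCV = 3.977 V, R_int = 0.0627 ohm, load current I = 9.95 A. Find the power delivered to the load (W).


Step 1: V_terminal = OCV - I*R = 3.977 - 9.95 * 0.0627 = 3.3531 V
Step 2: P_out = V_terminal * I = 3.3531 * 9.95 = 33.36 W

33.36 W


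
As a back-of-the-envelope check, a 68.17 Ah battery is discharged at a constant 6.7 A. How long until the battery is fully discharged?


Runtime = 68.17 Ah / 6.7 A = 10.17 hr

10.17 hr


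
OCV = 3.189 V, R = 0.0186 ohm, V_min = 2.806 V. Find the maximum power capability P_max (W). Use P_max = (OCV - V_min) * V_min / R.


dV = OCV - V_min = 0.383 V (so I_max = dV / R)
P_max = dV * V_min / R = 0.383 * 2.806 / 0.0186 = 57.78 W

57.78 W


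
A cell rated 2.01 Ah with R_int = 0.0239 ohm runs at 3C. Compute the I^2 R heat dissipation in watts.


Step 1: I = C_rate * capacity = 3 * 2.01 = 6.03 A
Step 2: Q = I^2 * R = 6.03^2 * 0.0239 = 36.361 * 0.0239 = 0.8690 W

0.8690 W


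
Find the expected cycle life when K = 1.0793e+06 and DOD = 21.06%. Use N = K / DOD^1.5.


Step 1: DOD^1.5 = 21.06^1.5 = 96.647
Step 2: N = 1.0793e+06 / 96.647 = 11170 cycles

11170 cycles


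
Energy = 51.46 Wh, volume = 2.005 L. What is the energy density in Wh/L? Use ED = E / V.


ED = E / V = 51.46 / 2.005 = 25.67 Wh/L

25.67 Wh/L


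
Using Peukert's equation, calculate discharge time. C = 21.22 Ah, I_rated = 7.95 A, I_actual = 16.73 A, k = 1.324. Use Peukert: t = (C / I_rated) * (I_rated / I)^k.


Step 1: t_rated = C / I_rated = 21.22 / 7.95 = 2.6692 hr
Step 2: ratio = 7.95 / 16.73 = 0.47519
Step 3: ratio^k = 0.47519^1.324 = 0.3734
Step 4: t = t_rated * ratio^k = 2.6692 * 0.3734 = 0.9967 hr

0.9967 hr


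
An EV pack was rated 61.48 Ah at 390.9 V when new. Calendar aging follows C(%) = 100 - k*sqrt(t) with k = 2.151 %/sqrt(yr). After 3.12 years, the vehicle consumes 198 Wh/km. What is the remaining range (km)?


Step 1: capacity retention = 100 - 2.151 * sqrt(3.12) = 100 - 2.151 * 1.7664 = 96.2%
Step 2: C_now = 61.48 * 96.2/100 = 59.144 Ah
Step 3: E_pack = V * C_now = 390.9 * 59.144 = 23119 Wh
Step 4: range = E_pack / consumption = 23119 / 198 = 116.8 km

116.8 km


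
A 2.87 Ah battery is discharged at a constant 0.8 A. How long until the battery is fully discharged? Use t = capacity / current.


t = capacity / current = 2.87 / 0.8 = 3.588 hr

3.588 hr


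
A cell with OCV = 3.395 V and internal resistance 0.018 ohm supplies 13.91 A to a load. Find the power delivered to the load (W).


Step 1: V_terminal = OCV - I*R = 3.395 - 13.91 * 0.018 = 3.1446 V
Step 2: P_out = V_terminal * I = 3.1446 * 13.91 = 43.74 W

43.74 W


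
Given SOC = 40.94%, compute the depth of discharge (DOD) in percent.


Complement of SOC: DOD = 100% - 40.94% = 59.06%

59.06%


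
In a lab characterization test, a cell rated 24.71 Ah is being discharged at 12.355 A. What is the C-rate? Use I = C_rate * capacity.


C_rate = I / capacity = 12.355 / 24.71 = 0.5C

0.5C


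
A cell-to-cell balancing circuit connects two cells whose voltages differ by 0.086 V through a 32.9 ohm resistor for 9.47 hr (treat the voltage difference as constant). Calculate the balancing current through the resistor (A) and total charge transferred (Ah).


First, Ohm's law: I_bal = 0.086 V / 32.9 ohm = 0.002614 A
Then Q = I * t = 0.002614 A * 9.47 hr = 0.02475 Ah

I=0.002614 A, Q=0.02475 Ah


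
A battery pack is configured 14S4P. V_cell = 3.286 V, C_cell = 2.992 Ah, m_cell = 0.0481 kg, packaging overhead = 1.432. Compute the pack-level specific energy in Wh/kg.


Step 1: V_pack = 14 * 3.286 = 46.004 V
Step 2: C_pack = 4 * 2.992 = 11.968 Ah
Step 3: E_pack = V_pack * C_pack = 46.004 * 11.968 = 550.58 Wh
Step 4: m_pack = 14 * 4 * 0.0481 * 1.432 = 3.8572 kg
Step 5: ED = E_pack / m_pack = 550.58 / 3.8572 = 142.7 Wh/kg

142.7 Wh/kg


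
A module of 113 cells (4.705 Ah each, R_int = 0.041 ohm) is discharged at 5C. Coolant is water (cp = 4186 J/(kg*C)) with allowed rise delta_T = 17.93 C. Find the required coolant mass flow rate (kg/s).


Step 1: I = 5 * 4.705 = 23.525 A
Step 2: Q_cell = I^2 * R = 23.525^2 * 0.041 = 22.69 W
Step 3: Q_total = 113 * 22.69 = 2564 W
Step 4: m_dot = Q_total / (cp * dT) = 2564 / (4186 * 17.93) = 0.03416 kg/s

0.03416 kg/s


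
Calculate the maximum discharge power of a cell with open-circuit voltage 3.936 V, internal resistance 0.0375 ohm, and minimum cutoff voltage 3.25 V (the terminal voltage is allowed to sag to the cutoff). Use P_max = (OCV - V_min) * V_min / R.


P_max = (OCV - V_min) * V_min / R = (3.936 - 3.25) * 3.25 / 0.0375 = 0.686 * 3.25 / 0.0375 = 59.45 W

59.45 W


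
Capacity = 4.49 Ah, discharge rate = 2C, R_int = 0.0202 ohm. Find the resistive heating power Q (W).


Step 1: I = C_rate * capacity = 2 * 4.49 = 8.98 A
Step 2: Q = I^2 * R = 8.98^2 * 0.0202 = 80.64 * 0.0202 = 1.629 W

1.629 W


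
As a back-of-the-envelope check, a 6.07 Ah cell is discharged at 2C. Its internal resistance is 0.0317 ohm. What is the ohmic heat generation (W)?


Step 1: I = C_rate * capacity = 2 * 6.07 = 12.14 A
Step 2: Q = I^2 * R = 12.14^2 * 0.0317 = 147.38 * 0.0317 = 4.672 W

4.672 W


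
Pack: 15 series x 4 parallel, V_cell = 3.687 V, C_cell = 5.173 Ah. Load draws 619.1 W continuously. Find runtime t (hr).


Step 1: E_pack = Ns * V_cell * Np * C_cell = 15 * 3.687 * 4 * 5.173 = 1144.4 Wh
Step 2: t = E_pack / P = 1144.4 / 619.1 = 1.848 hr

1.848 hr


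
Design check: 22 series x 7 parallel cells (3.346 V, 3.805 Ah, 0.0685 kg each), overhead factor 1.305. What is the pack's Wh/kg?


Step 1: V_pack = 22 * 3.346 = 73.612 V
Step 2: C_pack = 7 * 3.805 = 26.635 Ah
Step 3: E_pack = V_pack * C_pack = 73.612 * 26.635 = 1960.7 Wh
Step 4: m_pack = 22 * 7 * 0.0685 * 1.305 = 13.766 kg
Step 5: ED = E_pack / m_pack = 1960.7 / 13.766 = 142.4 Wh/kg

142.4 Wh/kg


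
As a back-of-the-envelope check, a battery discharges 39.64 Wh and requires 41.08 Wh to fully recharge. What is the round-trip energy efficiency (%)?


Round-trip efficiency = 39.64/41.08 * 100% = 96.49%

96.49%


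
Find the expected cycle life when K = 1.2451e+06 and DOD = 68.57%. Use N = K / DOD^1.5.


DOD^1.5 = 567.81
N = K / DOD^1.5 = 1.2451e+06 / 567.81 = 2193

2193 cycles


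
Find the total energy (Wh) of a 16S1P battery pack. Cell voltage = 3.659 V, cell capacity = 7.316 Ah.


E = Ns * Vcell * Np * Ccell = 16 * 3.659 * 1 * 7.316 = 428.3 Wh

428.3 Wh


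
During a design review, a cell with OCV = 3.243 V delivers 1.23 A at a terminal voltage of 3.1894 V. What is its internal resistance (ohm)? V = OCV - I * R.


R = (OCV - V) / I = (3.243 - 3.1894) / 1.23 = 0.04358 ohm

0.04358 ohm


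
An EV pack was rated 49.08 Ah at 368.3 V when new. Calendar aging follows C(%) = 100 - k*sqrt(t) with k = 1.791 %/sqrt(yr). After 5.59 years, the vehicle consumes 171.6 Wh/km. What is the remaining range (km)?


Step 1: capacity retention = 100 - 1.791 * sqrt(5.59) = 100 - 1.791 * 2.3643 = 95.766%
Step 2: C_now = 49.08 * 95.766/100 = 47.002 Ah
Step 3: E_pack = V * C_now = 368.3 * 47.002 = 17311 Wh
Step 4: range = E_pack / consumption = 17311 / 171.6 = 100.9 km

100.9 km


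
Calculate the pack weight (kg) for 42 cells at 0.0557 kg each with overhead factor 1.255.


m_pack = n * m_cell * overhead = 42 * 0.0557 * 1.255 = 2.936 kg

2.936 kg


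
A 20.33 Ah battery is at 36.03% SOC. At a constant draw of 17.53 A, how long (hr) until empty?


Step 1: remaining = SOC/100 * C_total = 36.03/100 * 20.33 = 7.3249 Ah
Step 2: t = remaining / I = 7.3249 / 17.53 = 0.4178 hr

0.4178 hr


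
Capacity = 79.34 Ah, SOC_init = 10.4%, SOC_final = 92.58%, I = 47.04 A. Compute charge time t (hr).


delta_Ah = 79.34 * (92.58 - 10.4) / 100 = 65.202 Ah
t = delta_Ah / I = 65.202 / 47.04 = 1.386 hr

1.386 hr


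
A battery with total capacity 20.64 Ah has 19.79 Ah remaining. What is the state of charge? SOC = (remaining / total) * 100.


SOC = (remaining / total) * 100 = (19.79 / 20.64) * 100 = 95.88%

95.88%


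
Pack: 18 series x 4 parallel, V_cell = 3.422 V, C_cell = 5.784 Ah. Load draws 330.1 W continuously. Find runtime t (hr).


Step 1: E_pack = Ns * V_cell * Np * C_cell = 18 * 3.422 * 4 * 5.784 = 1425.1 Wh
Step 2: t = E_pack / P = 1425.1 / 330.1 = 4.317 hr

4.317 hr


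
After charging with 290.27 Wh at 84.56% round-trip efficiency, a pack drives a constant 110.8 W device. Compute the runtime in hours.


Step 1: E_discharge = eta/100 * E_charge = 84.56/100 * 290.27 = 245.45 Wh
Step 2: t = E_discharge / P = 245.45 / 110.8 = 2.215 hr

2.215 hr


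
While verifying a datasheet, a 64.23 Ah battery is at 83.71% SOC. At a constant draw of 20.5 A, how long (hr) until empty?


Step 1: remaining = SOC/100 * C_total = 83.71/100 * 64.23 = 53.767 Ah
Step 2: t = remaining / I = 53.767 / 20.5 = 2.623 hr

2.623 hr


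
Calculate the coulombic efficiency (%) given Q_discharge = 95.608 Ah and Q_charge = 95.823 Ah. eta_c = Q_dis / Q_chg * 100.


Coulombic efficiency = 95.608/95.823 * 100% = 99.78%

99.78%


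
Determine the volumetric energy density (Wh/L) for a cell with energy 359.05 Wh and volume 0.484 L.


Volumetric ED = 359.05 Wh / 0.484 L = 741.8 Wh/L

741.8 Wh/L


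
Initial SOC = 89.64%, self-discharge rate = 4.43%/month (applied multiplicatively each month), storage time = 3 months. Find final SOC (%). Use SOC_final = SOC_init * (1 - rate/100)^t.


decay = (1 - 4.43/100)^3 = 0.8729
SOC_final = 89.64 * 0.8729 = 78.25%

78.25%


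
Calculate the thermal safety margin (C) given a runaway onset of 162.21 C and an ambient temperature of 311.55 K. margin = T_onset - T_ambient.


Convert: T_ambient = 311.55 K = 38.4 C
margin = 162.21 - 38.4 = 123.81 C

123.81 C


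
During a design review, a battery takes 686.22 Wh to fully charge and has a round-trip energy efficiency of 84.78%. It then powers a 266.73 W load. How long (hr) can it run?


Step 1: E_discharge = eta/100 * E_charge = 84.78/100 * 686.22 = 581.78 Wh
Step 2: t = E_discharge / P = 581.78 / 266.73 = 2.181 hr

2.181 hr


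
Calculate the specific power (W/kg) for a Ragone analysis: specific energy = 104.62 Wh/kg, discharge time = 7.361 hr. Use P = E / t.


Specific power = 104.62 Wh/kg / 7.361 hr = 14.21 W/kg

14.21 W/kg


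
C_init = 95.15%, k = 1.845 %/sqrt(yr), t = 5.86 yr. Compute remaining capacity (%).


sqrt(t) = sqrt(5.86) = 2.4207
C_final = 95.15 - 1.845 * 2.4207 = 90.68%

90.68%


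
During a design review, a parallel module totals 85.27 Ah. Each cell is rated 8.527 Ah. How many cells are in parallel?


n = C_total / C_cell = 85.27 / 8.527 = 10

10


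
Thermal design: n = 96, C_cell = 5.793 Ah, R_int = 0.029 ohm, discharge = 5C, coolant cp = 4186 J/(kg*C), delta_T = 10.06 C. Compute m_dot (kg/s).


Step 1: I = 5 * 5.793 = 28.965 A
Step 2: Q_cell = I^2 * R = 28.965^2 * 0.029 = 24.33 W
Step 3: Q_total = 96 * 24.33 = 2335.7 W
Step 4: m_dot = Q_total / (cp * dT) = 2335.7 / (4186 * 10.06) = 0.05547 kg/s

0.05547 kg/s


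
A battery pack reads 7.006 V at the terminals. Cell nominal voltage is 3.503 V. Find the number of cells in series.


Rearranging: n = V_pack / V_cell = 7.006 / 3.503 = 2 cells

2


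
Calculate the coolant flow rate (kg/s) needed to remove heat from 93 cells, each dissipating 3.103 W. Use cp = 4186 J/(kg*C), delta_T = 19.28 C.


Step 1: Total heat Q = 93 * 3.103 W = 288.58 W
Step 2: denom = cp * dT = 4186 * 19.28 = 80706
Step 3: m_dot = 288.58 / 80706 = 0.003576 kg/s

0.003576 kg/s


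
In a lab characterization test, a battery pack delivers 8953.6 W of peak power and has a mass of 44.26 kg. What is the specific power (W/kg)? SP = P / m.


Specific power = 8953.6 W / 44.26 kg = 202.3 W/kg

202.3 W/kg


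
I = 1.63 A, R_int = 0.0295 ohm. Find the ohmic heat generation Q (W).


Q = I^2 * R = 1.63^2 * 0.0295 = 0.07838 W

0.07838 W


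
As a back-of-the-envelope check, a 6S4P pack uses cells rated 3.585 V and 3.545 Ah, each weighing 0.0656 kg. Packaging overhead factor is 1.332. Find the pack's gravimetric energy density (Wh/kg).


Step 1: V_pack = 6 * 3.585 = 21.51 V
Step 2: C_pack = 4 * 3.545 = 14.18 Ah
Step 3: E_pack = V_pack * C_pack = 21.51 * 14.18 = 305.01 Wh
Step 4: m_pack = 6 * 4 * 0.0656 * 1.332 = 2.0971 kg
Step 5: ED = E_pack / m_pack = 305.01 / 2.0971 = 145.4 Wh/kg

145.4 Wh/kg


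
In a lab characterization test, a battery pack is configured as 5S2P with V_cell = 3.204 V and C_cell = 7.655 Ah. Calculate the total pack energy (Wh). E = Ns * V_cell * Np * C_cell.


E = Ns * Vcell * Np * Ccell = 5 * 3.204 * 2 * 7.655 = 245.3 Wh

245.3 Wh


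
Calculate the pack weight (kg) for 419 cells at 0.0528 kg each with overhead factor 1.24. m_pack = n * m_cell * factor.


Cell mass sum = 419 * 0.0528 = 22.123 kg
With overhead 1.24: m_pack = 22.123 * 1.24 = 27.43 kg

27.43 kg


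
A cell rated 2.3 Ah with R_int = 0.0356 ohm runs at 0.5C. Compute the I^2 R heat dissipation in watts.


Step 1: I = C_rate * capacity = 0.5 * 2.3 = 1.15 A
Step 2: Q = I^2 * R = 1.15^2 * 0.0356 = 1.3225 * 0.0356 = 0.04708 W

0.04708 W


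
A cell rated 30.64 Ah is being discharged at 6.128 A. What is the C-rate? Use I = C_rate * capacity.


Rearranging: C_rate = 6.128 / 30.64 = 0.2C

0.2C


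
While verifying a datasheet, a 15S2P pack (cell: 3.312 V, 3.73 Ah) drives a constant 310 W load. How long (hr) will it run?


Step 1: E_pack = Ns * V_cell * Np * C_cell = 15 * 3.312 * 2 * 3.73 = 370.61 Wh
Step 2: t = E_pack / P = 370.61 / 310 = 1.196 hr

1.196 hr


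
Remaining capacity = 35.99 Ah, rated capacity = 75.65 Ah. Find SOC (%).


SOC = (remaining / total) * 100 = (35.99 / 75.65) * 100 = 47.57%

47.57%


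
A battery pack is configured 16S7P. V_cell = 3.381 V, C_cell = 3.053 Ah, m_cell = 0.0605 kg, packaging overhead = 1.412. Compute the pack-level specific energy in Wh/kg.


Step 1: V_pack = 16 * 3.381 = 54.096 V
Step 2: C_pack = 7 * 3.053 = 21.371 Ah
Step 3: E_pack = V_pack * C_pack = 54.096 * 21.371 = 1156.1 Wh
Step 4: m_pack = 16 * 7 * 0.0605 * 1.412 = 9.5677 kg
Step 5: ED = E_pack / m_pack = 1156.1 / 9.5677 = 120.8 Wh/kg

120.8 Wh/kg


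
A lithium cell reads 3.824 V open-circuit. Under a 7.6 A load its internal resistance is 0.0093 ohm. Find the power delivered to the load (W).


Step 1: V_terminal = OCV - I*R = 3.824 - 7.6 * 0.0093 = 3.7533 V
Step 2: P_out = V_terminal * I = 3.7533 * 7.6 = 28.53 W

28.53 W


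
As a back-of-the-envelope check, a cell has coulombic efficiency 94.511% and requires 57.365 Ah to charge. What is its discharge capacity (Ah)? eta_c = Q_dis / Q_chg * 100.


Q_dis = eta/100 * Q_chg = 94.511/100 * 57.365 = 54.22 Ah

54.22 Ah


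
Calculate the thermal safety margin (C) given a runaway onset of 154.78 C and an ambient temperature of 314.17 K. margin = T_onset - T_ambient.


Convert: T_ambient = 314.17 K = 41.02 C
margin = 154.78 - 41.02 = 113.76 C

113.76 C


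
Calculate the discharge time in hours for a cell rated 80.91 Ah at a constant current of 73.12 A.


t = capacity / current = 80.91 / 73.12 = 1.107 hr

1.107 hr


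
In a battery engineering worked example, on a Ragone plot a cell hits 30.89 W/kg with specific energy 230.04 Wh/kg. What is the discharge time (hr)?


t = E / P = 230.04 / 30.89 = 7.447 hr

7.447 hr


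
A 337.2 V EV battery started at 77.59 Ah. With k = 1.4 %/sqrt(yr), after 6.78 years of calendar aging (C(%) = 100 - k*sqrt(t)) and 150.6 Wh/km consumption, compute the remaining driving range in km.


Step 1: capacity retention = 100 - 1.4 * sqrt(6.78) = 100 - 1.4 * 2.6038 = 96.355%
Step 2: C_now = 77.59 * 96.355/100 = 74.762 Ah
Step 3: E_pack = V * C_now = 337.2 * 74.762 = 25210 Wh
Step 4: range = E_pack / consumption = 25210 / 150.6 = 167.4 km

167.4 km


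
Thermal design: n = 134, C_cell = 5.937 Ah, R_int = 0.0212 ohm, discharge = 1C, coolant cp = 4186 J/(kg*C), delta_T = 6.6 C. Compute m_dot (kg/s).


Step 1: I = 1 * 5.937 = 5.937 A
Step 2: Q_cell = I^2 * R = 5.937^2 * 0.0212 = 0.74726 W
Step 3: Q_total = 134 * 0.74726 = 100.13 W
Step 4: m_dot = Q_total / (cp * dT) = 100.13 / (4186 * 6.6) = 0.003624 kg/s

0.003624 kg/s


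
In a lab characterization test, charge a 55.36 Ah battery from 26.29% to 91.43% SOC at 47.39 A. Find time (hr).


delta_Ah = 55.36 * (91.43 - 26.29) / 100 = 36.062 Ah
t = delta_Ah / I = 36.062 / 47.39 = 0.7610 hr

0.7610 hr


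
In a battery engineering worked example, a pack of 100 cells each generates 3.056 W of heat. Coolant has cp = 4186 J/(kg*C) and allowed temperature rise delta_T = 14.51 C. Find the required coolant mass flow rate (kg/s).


Q_total = 100 * 3.056 = 305.6 W
m_dot = Q_total / (cp * dT) = 305.6 / (4186 * 14.51) = 0.005031 kg/s

0.005031 kg/s


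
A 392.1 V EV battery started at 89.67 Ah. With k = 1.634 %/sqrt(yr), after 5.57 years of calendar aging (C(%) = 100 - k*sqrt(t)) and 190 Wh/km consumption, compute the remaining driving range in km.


Step 1: capacity retention = 100 - 1.634 * sqrt(5.57) = 100 - 1.634 * 2.3601 = 96.144%
Step 2: C_now = 89.67 * 96.144/100 = 86.212 Ah
Step 3: E_pack = V * C_now = 392.1 * 86.212 = 33804 Wh
Step 4: range = E_pack / consumption = 33804 / 190 = 177.9 km

177.9 km


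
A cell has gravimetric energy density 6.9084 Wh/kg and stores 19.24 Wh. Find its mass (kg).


m = E / ED = 19.24 / 6.9084 = 2.785 kg

2.785 kg


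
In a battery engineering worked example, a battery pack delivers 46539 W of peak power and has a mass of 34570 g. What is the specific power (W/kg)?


Convert: m = 34570 g = 34.57 kg
Specific power = 46539 W / 34.57 kg = 1346 W/kg

1346 W/kg


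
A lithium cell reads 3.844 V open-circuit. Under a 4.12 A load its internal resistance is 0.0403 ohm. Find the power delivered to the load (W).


Step 1: V_terminal = OCV - I*R = 3.844 - 4.12 * 0.0403 = 3.678 V
Step 2: P_out = V_terminal * I = 3.678 * 4.12 = 15.15 W

15.15 W


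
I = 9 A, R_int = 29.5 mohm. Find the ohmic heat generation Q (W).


Convert: R = 29.5 mohm = 0.0295 ohm
Q = I^2 * R = 9^2 * 0.0295 = 2.390 W

2.390 W


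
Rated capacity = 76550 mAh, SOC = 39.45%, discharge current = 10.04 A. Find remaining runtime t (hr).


Convert: C_total = 76550 mAh = 76.55 Ah
Step 1: remaining = SOC/100 * C_total = 39.45/100 * 76.55 = 30.199 Ah
Step 2: t = remaining / I = 30.199 / 10.04 = 3.008 hr

3.008 hr


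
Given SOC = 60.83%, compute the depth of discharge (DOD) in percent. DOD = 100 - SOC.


Complement of SOC: DOD = 100% - 60.83% = 39.17%

39.17%


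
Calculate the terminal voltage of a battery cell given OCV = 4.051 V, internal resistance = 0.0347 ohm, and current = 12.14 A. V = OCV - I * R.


V = OCV - I*R = 4.051 - 12.14 * 0.0347 = 3.630 V

3.630 V


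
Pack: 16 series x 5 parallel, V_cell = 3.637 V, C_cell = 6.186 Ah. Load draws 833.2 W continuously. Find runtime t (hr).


Step 1: E_pack = Ns * V_cell * Np * C_cell = 16 * 3.637 * 5 * 6.186 = 1799.9 Wh
Step 2: t = E_pack / P = 1799.9 / 833.2 = 2.160 hr

2.160 hr


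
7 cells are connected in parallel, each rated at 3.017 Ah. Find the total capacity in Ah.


Parallel capacities add: 7 * 3.017 Ah = 21.119 Ah

21.119 Ah


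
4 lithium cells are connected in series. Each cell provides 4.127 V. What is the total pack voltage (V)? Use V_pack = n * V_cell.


V_pack = n * V_cell = 4 * 4.127 = 16.508 V

16.508 V


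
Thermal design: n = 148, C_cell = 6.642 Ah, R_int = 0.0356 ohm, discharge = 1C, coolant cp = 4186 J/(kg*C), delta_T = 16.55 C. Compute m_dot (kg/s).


Step 1: I = 1 * 6.642 = 6.642 A
Step 2: Q_cell = I^2 * R = 6.642^2 * 0.0356 = 1.5705 W
Step 3: Q_total = 148 * 1.5705 = 232.43 W
Step 4: m_dot = Q_total / (cp * dT) = 232.43 / (4186 * 16.55) = 0.003355 kg/s

0.003355 kg/s


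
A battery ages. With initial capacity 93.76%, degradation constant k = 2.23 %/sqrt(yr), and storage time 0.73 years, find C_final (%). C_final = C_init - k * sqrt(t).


Step 1: sqrt(0.73 yr) = 0.8544
Step 2: drop = 2.23 * 0.8544 = 1.9053
Step 3: C_final = 93.76 - 1.9053 = 91.85%

91.85%


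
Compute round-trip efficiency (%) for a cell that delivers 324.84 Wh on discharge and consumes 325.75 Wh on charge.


eta_e = E_dis / E_chg * 100 = 324.84 / 325.75 * 100 = 99.72%

99.72%


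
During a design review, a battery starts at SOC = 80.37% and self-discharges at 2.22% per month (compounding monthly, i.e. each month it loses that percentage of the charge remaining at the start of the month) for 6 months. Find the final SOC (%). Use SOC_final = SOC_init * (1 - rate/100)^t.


Monthly retention factor = 1 - 2.22/100 = 0.9778
Over 6 months: factor^6 = 0.87398
SOC_final = 80.37 * 0.87398 = 70.24%

70.24%


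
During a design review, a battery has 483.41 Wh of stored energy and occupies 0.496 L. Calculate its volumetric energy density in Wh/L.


ED = E / V = 483.41 / 0.496 = 974.6 Wh/L

974.6 Wh/L


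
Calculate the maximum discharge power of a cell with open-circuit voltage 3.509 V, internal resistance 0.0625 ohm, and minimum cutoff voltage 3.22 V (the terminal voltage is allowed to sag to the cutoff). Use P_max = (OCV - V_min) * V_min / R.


dV = OCV - V_min = 0.289 V (so I_max = dV / R)
P_max = dV * V_min / R = 0.289 * 3.22 / 0.0625 = 14.89 W

14.89 W


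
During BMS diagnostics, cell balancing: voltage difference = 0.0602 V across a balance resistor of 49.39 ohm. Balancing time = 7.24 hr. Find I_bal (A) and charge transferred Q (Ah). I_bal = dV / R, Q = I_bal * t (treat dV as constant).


I_bal = dV / R = 0.0602 / 49.39 = 0.0012189 A
Q = I_bal * t = 0.0012189 * 7.24 = 0.008825 Ah

I=0.0012189 A, Q=0.008825 Ah


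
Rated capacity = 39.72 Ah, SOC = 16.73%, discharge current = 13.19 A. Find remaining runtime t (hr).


Step 1: remaining = SOC/100 * C_total = 16.73/100 * 39.72 = 6.6452 Ah
Step 2: t = remaining / I = 6.6452 / 13.19 = 0.5038 hr

0.5038 hr


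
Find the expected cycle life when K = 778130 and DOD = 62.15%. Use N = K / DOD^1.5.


Step 1: DOD^1.5 = 62.15^1.5 = 489.96
Step 2: N = 778130 / 489.96 = 1588 cycles

1588 cycles


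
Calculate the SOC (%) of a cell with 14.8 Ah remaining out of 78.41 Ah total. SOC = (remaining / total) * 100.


SOC% = 14.8 / 78.41 * 100 = 18.88%

18.88%


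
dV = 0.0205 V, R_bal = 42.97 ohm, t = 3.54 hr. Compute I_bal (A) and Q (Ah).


First, Ohm's law: I_bal = 0.0205 V / 42.97 ohm = 4.7708e-04 A
Then Q = I * t = 4.7708e-04 A * 3.54 hr = 0.001689 Ah

I=4.7708e-04 A, Q=0.001689 Ah


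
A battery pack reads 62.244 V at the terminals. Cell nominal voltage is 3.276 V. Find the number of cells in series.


Rearranging: n = V_pack / V_cell = 62.244 / 3.276 = 19 cells

19


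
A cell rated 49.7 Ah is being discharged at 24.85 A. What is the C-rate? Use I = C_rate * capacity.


C_rate = I / capacity = 24.85 / 49.7 = 0.5C

0.5C


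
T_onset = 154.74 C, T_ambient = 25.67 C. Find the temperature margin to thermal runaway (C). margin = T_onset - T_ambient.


Safety margin = 154.74 C - 25.67 C = 129.07 C

129.07 C


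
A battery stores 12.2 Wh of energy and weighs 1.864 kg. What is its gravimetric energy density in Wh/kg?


Specific energy = 12.2 Wh / 1.864 kg = 6.545 Wh/kg

6.545 Wh/kg


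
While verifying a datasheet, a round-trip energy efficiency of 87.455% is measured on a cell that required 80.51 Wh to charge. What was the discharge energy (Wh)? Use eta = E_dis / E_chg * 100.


E_dis = eta/100 * E_chg = 87.455/100 * 80.51 = 70.41 Wh

70.41 Wh


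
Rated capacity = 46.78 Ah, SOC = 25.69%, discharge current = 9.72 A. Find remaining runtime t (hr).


Step 1: remaining = SOC/100 * C_total = 25.69/100 * 46.78 = 12.018 Ah
Step 2: t = remaining / I = 12.018 / 9.72 = 1.236 hr

1.236 hr


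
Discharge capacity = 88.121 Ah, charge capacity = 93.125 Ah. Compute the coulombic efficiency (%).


eta_c = Q_dis / Q_chg * 100 = 88.121 / 93.125 * 100 = 94.63%

94.63%


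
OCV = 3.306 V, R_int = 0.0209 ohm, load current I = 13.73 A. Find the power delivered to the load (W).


Step 1: V_terminal = OCV - I*R = 3.306 - 13.73 * 0.0209 = 3.019 V
Step 2: P_out = V_terminal * I = 3.019 * 13.73 = 41.45 W

41.45 W


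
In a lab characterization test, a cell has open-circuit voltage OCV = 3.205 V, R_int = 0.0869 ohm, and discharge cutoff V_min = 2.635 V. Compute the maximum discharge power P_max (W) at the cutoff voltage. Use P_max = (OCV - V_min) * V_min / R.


dV = OCV - V_min = 0.57 V (so I_max = dV / R)
P_max = dV * V_min / R = 0.57 * 2.635 / 0.0869 = 17.28 W

17.28 W


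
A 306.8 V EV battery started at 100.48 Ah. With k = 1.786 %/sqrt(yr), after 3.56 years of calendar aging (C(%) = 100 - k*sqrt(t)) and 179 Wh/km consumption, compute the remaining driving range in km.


Step 1: capacity retention = 100 - 1.786 * sqrt(3.56) = 100 - 1.786 * 1.8868 = 96.63%
Step 2: C_now = 100.48 * 96.63/100 = 97.094 Ah
Step 3: E_pack = V * C_now = 306.8 * 97.094 = 29788 Wh
Step 4: range = E_pack / consumption = 29788 / 179 = 166.4 km

166.4 km


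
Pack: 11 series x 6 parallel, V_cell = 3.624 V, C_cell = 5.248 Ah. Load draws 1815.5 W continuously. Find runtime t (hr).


Step 1: E_pack = Ns * V_cell * Np * C_cell = 11 * 3.624 * 6 * 5.248 = 1255.2 Wh
Step 2: t = E_pack / P = 1255.2 / 1815.5 = 0.6914 hr

0.6914 hr


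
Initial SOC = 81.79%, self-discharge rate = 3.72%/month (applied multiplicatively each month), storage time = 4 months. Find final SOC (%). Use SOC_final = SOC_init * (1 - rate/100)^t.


Monthly retention factor = 1 - 3.72/100 = 0.9628
Over 4 months: factor^4 = 0.8593
SOC_final = 81.79 * 0.8593 = 70.28%

70.28%


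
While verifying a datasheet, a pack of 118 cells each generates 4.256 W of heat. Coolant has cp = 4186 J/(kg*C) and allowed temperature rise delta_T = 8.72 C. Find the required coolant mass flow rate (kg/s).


Step 1: Total heat Q = 118 * 4.256 W = 502.21 W
Step 2: denom = cp * dT = 4186 * 8.72 = 36502
Step 3: m_dot = 502.21 / 36502 = 0.01376 kg/s

0.01376 kg/s


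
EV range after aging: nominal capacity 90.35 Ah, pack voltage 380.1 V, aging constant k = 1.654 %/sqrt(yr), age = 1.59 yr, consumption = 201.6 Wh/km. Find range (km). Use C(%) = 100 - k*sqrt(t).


Step 1: capacity retention = 100 - 1.654 * sqrt(1.59) = 100 - 1.654 * 1.261 = 97.914%
Step 2: C_now = 90.35 * 97.914/100 = 88.465 Ah
Step 3: E_pack = V * C_now = 380.1 * 88.465 = 33626 Wh
Step 4: range = E_pack / consumption = 33626 / 201.6 = 166.8 km

166.8 km


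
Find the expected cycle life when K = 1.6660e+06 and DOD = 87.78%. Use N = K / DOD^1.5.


Step 1: DOD^1.5 = 87.78^1.5 = 822.42
Step 2: N = 1.6660e+06 / 822.42 = 2026 cycles

2026 cycles


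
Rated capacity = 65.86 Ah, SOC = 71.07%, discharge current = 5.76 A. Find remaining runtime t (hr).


Step 1: remaining = SOC/100 * C_total = 71.07/100 * 65.86 = 46.807 Ah
Step 2: t = remaining / I = 46.807 / 5.76 = 8.126 hr

8.126 hr


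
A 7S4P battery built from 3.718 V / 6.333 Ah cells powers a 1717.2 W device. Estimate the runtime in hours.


Step 1: E_pack = Ns * V_cell * Np * C_cell = 7 * 3.718 * 4 * 6.333 = 659.29 Wh
Step 2: t = E_pack / P = 659.29 / 1717.2 = 0.3839 hr

0.3839 hr


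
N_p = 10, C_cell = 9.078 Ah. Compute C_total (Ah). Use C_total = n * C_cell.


Parallel capacities add: 10 * 9.078 Ah = 90.78 Ah

90.78 Ah


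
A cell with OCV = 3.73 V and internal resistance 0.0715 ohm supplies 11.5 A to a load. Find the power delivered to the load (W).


Step 1: V_terminal = OCV - I*R = 3.73 - 11.5 * 0.0715 = 2.9078 V
Step 2: P_out = V_terminal * I = 2.9078 * 11.5 = 33.44 W

33.44 W


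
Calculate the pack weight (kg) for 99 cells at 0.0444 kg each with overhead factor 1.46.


Cell mass sum = 99 * 0.0444 = 4.3956 kg
With overhead 1.46: m_pack = 4.3956 * 1.46 = 6.418 kg

6.418 kg


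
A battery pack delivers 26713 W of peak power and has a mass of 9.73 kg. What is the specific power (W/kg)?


SP = P / m = 26713 / 9.73 = 2745 W/kg

2745 W/kg


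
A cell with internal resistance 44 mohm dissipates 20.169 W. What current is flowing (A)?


Convert: R = 44 mohm = 0.044 ohm
I = sqrt(Q / R) = sqrt(20.169 / 0.044) = sqrt(458.39) = 21.41 A

21.41 A


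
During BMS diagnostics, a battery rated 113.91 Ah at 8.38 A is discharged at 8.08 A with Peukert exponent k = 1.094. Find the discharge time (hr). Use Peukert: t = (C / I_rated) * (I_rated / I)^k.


t_rated = C / I_rated = 113.91 / 8.38 = 13.593 hr
(I_rated/I)^k = (1.0371)^1.094 = 1.0407
t = t_rated * (I_rated/I)^k = 13.593 * 1.0407 = 14.15 hr

14.15 hr


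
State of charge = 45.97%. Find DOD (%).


Complement of SOC: DOD = 100% - 45.97% = 54.03%

54.03%


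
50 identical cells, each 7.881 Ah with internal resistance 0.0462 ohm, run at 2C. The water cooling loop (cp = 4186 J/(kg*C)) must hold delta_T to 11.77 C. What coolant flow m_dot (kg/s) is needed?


Step 1: I = 2 * 7.881 = 15.762 A
Step 2: Q_cell = I^2 * R = 15.762^2 * 0.0462 = 11.478 W
Step 3: Q_total = 50 * 11.478 = 573.9 W
Step 4: m_dot = Q_total / (cp * dT) = 573.9 / (4186 * 11.77) = 0.01165 kg/s

0.01165 kg/s


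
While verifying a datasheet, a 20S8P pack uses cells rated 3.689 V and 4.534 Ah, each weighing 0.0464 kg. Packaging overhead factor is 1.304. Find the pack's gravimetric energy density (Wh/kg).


Step 1: V_pack = 20 * 3.689 = 73.78 V
Step 2: C_pack = 8 * 4.534 = 36.272 Ah
Step 3: E_pack = V_pack * C_pack = 73.78 * 36.272 = 2676.1 Wh
Step 4: m_pack = 20 * 8 * 0.0464 * 1.304 = 9.6809 kg
Step 5: ED = E_pack / m_pack = 2676.1 / 9.6809 = 276.4 Wh/kg

276.4 Wh/kg


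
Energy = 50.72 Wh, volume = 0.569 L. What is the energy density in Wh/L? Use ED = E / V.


ED = E / V = 50.72 / 0.569 = 89.14 Wh/L

89.14 Wh/L


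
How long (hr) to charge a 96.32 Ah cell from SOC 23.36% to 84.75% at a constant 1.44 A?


delta_Ah = 96.32 * (84.75 - 23.36) / 100 = 59.131 Ah
t = delta_Ah / I = 59.131 / 1.44 = 41.06 hr

41.06 hr


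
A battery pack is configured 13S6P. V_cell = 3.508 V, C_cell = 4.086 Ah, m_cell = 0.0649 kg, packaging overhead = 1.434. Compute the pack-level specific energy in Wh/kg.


Step 1: V_pack = 13 * 3.508 = 45.604 V
Step 2: C_pack = 6 * 4.086 = 24.516 Ah
Step 3: E_pack = V_pack * C_pack = 45.604 * 24.516 = 1118 Wh
Step 4: m_pack = 13 * 6 * 0.0649 * 1.434 = 7.2592 kg
Step 5: ED = E_pack / m_pack = 1118 / 7.2592 = 154.0 Wh/kg

154.0 Wh/kg


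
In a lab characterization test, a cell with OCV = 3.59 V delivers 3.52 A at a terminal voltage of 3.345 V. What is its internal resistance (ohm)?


R = (OCV - V) / I = (3.59 - 3.345) / 3.52 = 0.06960 ohm

0.06960 ohm


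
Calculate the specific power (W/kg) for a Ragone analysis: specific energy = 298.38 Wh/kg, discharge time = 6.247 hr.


Specific power = 298.38 Wh/kg / 6.247 hr = 47.76 W/kg

47.76 W/kg


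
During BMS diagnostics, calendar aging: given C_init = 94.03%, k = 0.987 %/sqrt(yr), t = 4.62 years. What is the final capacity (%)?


sqrt(t) = sqrt(4.62) = 2.1494
C_final = 94.03 - 0.987 * 2.1494 = 91.91%

91.91%
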